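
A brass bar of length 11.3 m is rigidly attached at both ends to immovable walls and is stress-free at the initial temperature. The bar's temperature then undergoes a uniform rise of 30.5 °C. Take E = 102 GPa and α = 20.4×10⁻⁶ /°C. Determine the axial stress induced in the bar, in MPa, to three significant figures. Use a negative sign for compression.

Free thermal expansion αLΔT = 20.4e-6 · 11300 · 30.5 = 7.031 mm.
The walls impose strain ε = −(7.031)/11300 = -6.2220e-04; σ = Eε = 102000 · -6.2220e-04 = -63.46 MPa.

-63.5 MPa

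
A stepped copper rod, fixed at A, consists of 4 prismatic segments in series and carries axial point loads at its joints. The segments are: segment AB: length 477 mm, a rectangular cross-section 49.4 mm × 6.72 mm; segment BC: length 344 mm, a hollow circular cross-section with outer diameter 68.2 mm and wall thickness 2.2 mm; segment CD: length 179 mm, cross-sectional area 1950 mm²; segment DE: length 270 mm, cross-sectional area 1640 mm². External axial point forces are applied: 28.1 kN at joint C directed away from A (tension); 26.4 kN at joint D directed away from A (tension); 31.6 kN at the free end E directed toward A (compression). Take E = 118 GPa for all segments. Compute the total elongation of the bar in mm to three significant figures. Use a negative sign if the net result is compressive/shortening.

Internal axial forces (sectioning from the free end, tension +): N_DE = -31.6 kN, N_CD = -5.2 kN, N_BC = 22.9 kN, N_AB = 22.9 kN.
A_AB = 332 mm².
A_BC = 456.2 mm².
δ_AB = 22900·477/(332·118000) = 0.2789 mm
δ_BC = 22900·344/(456.2·118000) = 0.1464 mm
δ_CD = -5200·179/(1950·118000) = -0.004045 mm
δ_DE = -31600·270/(1640·118000) = -0.04409 mm
δ = Σδ_i = 0.3771 mm.

0.377 mm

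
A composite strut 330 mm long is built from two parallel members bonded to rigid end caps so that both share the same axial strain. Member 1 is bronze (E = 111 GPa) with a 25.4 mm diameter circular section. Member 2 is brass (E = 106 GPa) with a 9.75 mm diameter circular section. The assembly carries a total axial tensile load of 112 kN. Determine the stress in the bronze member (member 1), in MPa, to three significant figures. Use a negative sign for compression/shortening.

A_1 = 506.7 mm².
A_2 = 74.66 mm².
Equal strain + equilibrium ⇒ each member carries load in proportion to AE: A₁E₁ = 56240000 N, A₂E₂ = 7914000 N, ΣAE = 64160000 N.
σ₁ = P·E₁/ΣAE = 112000·111000/64160000 = 193.8 MPa.

194 MPa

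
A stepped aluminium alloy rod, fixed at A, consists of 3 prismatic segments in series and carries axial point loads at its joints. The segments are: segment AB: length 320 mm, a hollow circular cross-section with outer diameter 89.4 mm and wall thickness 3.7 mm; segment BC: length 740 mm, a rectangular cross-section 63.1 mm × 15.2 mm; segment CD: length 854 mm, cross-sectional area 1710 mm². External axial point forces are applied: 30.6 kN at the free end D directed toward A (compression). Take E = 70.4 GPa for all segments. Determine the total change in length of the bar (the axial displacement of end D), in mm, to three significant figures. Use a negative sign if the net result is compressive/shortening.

-0.692 mm

Internal axial forces (sectioning from the free end, tension +): N_CD = -30.6 kN, N_BC = -30.6 kN, N_AB = -30.6 kN.
A_AB = 996.2 mm².
A_BC = 959.1 mm².
δ_AB = -30600·320/(996.2·70400) = -0.1396 mm
δ_BC = -30600·740/(959.1·70400) = -0.3354 mm
δ_CD = -30600·854/(1710·70400) = -0.2171 mm
δ = Σδ_i = -0.6921 mm.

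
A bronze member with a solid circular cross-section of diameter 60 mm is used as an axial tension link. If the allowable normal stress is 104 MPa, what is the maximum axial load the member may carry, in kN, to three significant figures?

294 kN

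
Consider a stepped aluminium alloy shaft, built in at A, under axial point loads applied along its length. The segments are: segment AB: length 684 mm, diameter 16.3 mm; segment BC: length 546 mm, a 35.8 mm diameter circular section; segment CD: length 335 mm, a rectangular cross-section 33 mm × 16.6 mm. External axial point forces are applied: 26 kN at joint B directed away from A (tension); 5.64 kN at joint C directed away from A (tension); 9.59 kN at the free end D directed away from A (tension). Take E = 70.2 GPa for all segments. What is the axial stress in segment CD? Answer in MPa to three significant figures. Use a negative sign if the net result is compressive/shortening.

17.5 MPa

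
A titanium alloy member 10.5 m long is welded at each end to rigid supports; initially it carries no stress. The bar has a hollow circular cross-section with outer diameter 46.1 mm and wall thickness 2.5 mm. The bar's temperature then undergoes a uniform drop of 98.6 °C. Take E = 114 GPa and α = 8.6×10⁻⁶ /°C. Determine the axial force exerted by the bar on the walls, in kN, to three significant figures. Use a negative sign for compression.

Free thermal expansion αLΔT = 8.6e-6 · 10500 · -98.6 = -8.904 mm.
The walls impose strain ε = −(-8.904)/10500 = 8.4796e-04; σ = Eε = 114000 · 8.4796e-04 = 96.67 MPa.
Wall reaction R = σ·A = 96.67·342.4 = 33100 N = 33.1 kN.

33.1 kN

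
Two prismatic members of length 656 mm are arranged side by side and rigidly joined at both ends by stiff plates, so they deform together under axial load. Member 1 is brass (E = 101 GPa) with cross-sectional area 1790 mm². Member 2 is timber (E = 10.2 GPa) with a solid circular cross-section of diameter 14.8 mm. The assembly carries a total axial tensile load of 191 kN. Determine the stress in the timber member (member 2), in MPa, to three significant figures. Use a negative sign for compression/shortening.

A_2 = 172 mm².
Equal strain + equilibrium ⇒ each member carries load in proportion to AE: A₁E₁ = 180800000 N, A₂E₂ = 1755000 N, ΣAE = 182500000 N.
σ₂ = P·E₂/ΣAE = 191000·10200/182500000 = 10.67 MPa.

10.7 MPa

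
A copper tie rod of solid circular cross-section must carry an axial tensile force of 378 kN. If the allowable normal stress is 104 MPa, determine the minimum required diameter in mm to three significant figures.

68.0 mm

Required area A ≥ P/σ_allow = 378000/104 = 3635 mm².
For a solid circular section, d ≥ √(4A/π) = 68.03 mm.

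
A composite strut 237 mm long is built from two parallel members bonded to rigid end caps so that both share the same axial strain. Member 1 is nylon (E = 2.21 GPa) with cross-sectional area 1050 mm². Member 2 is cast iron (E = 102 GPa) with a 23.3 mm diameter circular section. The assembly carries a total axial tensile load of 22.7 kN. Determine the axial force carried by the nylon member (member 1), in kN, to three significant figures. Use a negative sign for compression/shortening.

A_2 = 426.4 mm².
Equal strain + equilibrium ⇒ each member carries load in proportion to AE: A₁E₁ = 2320000 N, A₂E₂ = 43490000 N, ΣAE = 45810000 N.
F₁ = P·A₁E₁/ΣAE = 22700·2320000/45810000 = 1150 N.

1.15 kN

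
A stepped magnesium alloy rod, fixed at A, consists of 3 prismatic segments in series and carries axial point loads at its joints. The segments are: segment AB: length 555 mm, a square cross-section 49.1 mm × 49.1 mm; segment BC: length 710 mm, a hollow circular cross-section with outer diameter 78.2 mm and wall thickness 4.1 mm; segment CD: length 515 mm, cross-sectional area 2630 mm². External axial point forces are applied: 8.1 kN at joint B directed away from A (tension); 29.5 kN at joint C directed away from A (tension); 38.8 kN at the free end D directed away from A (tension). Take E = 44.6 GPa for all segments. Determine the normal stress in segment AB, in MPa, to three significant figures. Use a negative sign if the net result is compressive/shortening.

31.7 MPa

Internal axial forces (sectioning from the free end, tension +): N_CD = 38.8 kN, N_BC = 68.3 kN, N_AB = 76.4 kN.
A_AB = 2411 mm².
σ_AB = N_AB/A_AB = 76400/2411 = 31.69 MPa.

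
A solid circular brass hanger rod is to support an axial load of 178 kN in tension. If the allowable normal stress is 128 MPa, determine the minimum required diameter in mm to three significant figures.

Required area A ≥ P/σ_allow = 178000/128 = 1391 mm².
For a solid circular section, d ≥ √(4A/π) = 42.08 mm.

42.1 mm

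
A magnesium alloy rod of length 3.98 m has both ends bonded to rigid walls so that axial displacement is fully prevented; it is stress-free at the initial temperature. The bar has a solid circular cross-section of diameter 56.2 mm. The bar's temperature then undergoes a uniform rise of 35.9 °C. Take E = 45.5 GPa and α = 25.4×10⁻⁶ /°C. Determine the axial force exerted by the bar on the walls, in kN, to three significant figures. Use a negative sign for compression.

-103 kN

Free thermal expansion αLΔT = 25.4e-6 · 3980 · 35.9 = 3.629 mm.
The walls impose strain ε = −(3.629)/3980 = -9.1186e-04; σ = Eε = 45500 · -9.1186e-04 = -41.49 MPa.
Wall reaction R = σ·A = -41.49·2481 = -102900 N = -102.9 kN.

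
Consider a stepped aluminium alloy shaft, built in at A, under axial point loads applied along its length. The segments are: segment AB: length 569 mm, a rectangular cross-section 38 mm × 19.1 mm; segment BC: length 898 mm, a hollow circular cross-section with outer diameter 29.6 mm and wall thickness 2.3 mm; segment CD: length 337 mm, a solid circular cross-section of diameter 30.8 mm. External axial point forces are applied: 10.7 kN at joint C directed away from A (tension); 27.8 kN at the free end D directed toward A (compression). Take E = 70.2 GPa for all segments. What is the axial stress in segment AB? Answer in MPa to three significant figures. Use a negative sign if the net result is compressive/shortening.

-23.6 MPa

Internal axial forces (sectioning from the free end, tension +): N_CD = -27.8 kN, N_BC = -17.1 kN, N_AB = -17.1 kN.
A_AB = 725.8 mm².
σ_AB = N_AB/A_AB = -17100/725.8 = -23.56 MPa.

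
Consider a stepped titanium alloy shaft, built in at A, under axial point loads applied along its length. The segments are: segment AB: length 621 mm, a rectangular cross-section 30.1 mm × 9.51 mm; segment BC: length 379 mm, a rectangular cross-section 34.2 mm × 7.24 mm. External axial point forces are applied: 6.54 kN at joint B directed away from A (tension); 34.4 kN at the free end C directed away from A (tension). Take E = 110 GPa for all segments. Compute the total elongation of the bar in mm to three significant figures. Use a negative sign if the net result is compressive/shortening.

Internal axial forces (sectioning from the free end, tension +): N_BC = 34.4 kN, N_AB = 40.94 kN.
A_AB = 286.3 mm².
A_BC = 247.6 mm².
δ_AB = 40940·621/(286.3·110000) = 0.8074 mm
δ_BC = 34400·379/(247.6·110000) = 0.4787 mm
δ = Σδ_i = 1.286 mm.

1.29 mm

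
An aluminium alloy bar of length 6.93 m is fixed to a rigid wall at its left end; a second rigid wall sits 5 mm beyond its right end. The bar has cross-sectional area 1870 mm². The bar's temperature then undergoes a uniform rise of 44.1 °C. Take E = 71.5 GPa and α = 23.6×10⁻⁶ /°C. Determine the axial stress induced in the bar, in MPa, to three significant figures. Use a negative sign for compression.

Free thermal expansion αLΔT = 23.6e-6 · 6930 · 44.1 = 7.212 mm.
The walls engage after the gap closes; constrained expansion = 7.212 − 5 = 2.212 mm.
The walls impose strain ε = −(2.212)/6930 = -3.1926e-04; σ = Eε = 71500 · -3.1926e-04 = -22.83 MPa.

-22.8 MPa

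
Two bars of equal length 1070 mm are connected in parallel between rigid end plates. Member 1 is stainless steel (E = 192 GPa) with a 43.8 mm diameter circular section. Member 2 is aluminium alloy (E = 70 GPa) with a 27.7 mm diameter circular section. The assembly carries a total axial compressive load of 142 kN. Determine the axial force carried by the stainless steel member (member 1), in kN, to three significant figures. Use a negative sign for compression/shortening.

-124 kN

A_1 = 1507 mm².
A_2 = 602.6 mm².
Equal strain + equilibrium ⇒ each member carries load in proportion to AE: A₁E₁ = 289300000 N, A₂E₂ = 42180000 N, ΣAE = 331500000 N.
F₁ = P·A₁E₁/ΣAE = -142000·289300000/331500000 = -123900 N.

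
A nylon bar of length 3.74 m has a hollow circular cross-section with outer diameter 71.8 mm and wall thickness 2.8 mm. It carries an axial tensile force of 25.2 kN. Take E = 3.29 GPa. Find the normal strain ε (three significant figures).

A = 607 mm².
σ = N/A = 41.52 MPa; ε = σ/E = 41.52/3290 = 1.262e-02.

0.0126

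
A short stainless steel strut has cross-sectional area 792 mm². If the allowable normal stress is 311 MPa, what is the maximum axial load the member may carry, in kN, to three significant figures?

246 kN

P_max = σ_allow · A = 311 · 792 = 246300 N = 246.3 kN.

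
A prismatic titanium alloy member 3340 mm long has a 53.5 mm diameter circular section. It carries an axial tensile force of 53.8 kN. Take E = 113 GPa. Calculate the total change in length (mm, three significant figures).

A = 2248 mm².
δ_mech = NL/(AE) = 53800·3340/(2248·113000) = 0.7074 mm.

0.707 mm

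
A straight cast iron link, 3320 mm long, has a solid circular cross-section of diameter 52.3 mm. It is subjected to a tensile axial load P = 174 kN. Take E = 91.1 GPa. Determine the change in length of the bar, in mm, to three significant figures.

2.95 mm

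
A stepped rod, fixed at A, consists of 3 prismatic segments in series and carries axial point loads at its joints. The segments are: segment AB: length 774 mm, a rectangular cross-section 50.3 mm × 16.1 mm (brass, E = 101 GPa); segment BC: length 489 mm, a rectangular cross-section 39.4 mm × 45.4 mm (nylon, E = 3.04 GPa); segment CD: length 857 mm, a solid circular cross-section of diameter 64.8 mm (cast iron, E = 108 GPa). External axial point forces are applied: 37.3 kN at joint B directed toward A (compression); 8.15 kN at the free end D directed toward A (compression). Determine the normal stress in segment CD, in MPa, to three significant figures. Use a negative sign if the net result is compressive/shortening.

Internal axial forces (sectioning from the free end, tension +): N_CD = -8.15 kN, N_BC = -8.15 kN, N_AB = -45.45 kN.
A_CD = 3298 mm².
σ_CD = N_CD/A_CD = -8150/3298 = -2.471 MPa.

-2.47 MPa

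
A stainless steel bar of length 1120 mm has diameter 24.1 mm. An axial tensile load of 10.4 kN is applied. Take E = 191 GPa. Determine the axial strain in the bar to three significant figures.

1.19e-04

A = 456.2 mm².
σ = N/A = 22.8 MPa; ε = σ/E = 22.8/191000 = 1.194e-04.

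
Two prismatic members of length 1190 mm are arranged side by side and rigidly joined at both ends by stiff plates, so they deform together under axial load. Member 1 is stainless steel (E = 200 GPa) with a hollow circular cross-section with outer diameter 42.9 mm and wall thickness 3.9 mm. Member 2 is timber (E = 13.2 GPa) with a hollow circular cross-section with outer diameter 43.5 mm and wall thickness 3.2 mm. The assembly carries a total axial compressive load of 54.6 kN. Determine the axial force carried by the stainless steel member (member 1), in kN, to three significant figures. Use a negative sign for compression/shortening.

A_1 = 477.8 mm².
A_2 = 405.1 mm².
Equal strain + equilibrium ⇒ each member carries load in proportion to AE: A₁E₁ = 95570000 N, A₂E₂ = 5348000 N, ΣAE = 100900000 N.
F₁ = P·A₁E₁/ΣAE = -54600·95570000/100900000 = -51710 N.

-51.7 kN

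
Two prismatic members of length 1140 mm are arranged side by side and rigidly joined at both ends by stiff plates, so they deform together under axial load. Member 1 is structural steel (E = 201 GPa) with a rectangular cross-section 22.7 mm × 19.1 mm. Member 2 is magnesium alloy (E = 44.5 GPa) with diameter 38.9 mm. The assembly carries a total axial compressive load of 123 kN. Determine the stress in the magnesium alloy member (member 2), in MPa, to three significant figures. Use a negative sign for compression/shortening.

A_1 = 433.6 mm².
A_2 = 1188 mm².
Equal strain + equilibrium ⇒ each member carries load in proportion to AE: A₁E₁ = 87150000 N, A₂E₂ = 52890000 N, ΣAE = 140000000 N.
σ₂ = P·E₂/ΣAE = -123000·44500/140000000 = -39.09 MPa.

-39.1 MPa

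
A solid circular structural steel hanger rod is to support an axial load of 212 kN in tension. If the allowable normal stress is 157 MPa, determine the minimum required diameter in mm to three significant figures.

41.5 mm

Required area A ≥ P/σ_allow = 212000/157 = 1350 mm².
For a solid circular section, d ≥ √(4A/π) = 41.46 mm.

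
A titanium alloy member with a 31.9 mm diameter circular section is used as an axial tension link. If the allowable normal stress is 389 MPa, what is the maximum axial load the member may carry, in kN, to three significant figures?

311 kN

A = 799.2 mm².
P_max = σ_allow · A = 389 · 799.2 = 310900 N = 310.9 kN.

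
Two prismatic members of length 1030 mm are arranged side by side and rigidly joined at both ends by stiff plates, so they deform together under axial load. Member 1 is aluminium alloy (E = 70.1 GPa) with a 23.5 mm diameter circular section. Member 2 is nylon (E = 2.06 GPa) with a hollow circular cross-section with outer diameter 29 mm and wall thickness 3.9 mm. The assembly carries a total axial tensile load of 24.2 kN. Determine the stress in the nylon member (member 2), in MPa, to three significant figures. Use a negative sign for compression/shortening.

A_1 = 433.7 mm².
A_2 = 307.5 mm².
Equal strain + equilibrium ⇒ each member carries load in proportion to AE: A₁E₁ = 30400000 N, A₂E₂ = 633500 N, ΣAE = 31040000 N.
σ₂ = P·E₂/ΣAE = 24200·2060/31040000 = 1.606 MPa.

1.61 MPa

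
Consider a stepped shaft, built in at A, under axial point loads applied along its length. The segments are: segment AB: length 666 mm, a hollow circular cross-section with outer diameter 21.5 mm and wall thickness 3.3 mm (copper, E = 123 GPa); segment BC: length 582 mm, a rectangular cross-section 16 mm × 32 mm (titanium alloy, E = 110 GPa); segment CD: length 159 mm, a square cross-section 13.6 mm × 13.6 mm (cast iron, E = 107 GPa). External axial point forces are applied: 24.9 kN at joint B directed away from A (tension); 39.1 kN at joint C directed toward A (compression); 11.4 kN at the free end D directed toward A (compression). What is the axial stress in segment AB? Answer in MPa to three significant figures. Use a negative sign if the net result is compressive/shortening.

-136 MPa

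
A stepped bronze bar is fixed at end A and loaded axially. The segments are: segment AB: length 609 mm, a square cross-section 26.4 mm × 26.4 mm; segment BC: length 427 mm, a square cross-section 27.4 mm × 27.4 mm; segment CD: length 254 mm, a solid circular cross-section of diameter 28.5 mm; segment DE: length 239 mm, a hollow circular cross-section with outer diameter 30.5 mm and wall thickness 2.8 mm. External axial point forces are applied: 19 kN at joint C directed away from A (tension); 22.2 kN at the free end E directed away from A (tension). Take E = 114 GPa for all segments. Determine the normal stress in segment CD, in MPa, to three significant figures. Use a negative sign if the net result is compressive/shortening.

34.8 MPa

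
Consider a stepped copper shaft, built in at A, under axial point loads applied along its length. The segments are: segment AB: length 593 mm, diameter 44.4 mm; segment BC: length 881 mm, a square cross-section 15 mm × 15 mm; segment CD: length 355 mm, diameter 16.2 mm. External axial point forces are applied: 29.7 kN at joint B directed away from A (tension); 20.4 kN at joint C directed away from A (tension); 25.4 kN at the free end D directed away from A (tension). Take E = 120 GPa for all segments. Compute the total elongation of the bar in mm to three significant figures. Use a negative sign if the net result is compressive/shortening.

Internal axial forces (sectioning from the free end, tension +): N_CD = 25.4 kN, N_BC = 45.8 kN, N_AB = 75.5 kN.
A_AB = 1548 mm².
A_BC = 225 mm².
A_CD = 206.1 mm².
δ_AB = 75500·593/(1548·120000) = 0.241 mm
δ_BC = 45800·881/(225·120000) = 1.494 mm
δ_CD = 25400·355/(206.1·120000) = 0.3646 mm
δ = Σδ_i = 2.1 mm.

2.10 mm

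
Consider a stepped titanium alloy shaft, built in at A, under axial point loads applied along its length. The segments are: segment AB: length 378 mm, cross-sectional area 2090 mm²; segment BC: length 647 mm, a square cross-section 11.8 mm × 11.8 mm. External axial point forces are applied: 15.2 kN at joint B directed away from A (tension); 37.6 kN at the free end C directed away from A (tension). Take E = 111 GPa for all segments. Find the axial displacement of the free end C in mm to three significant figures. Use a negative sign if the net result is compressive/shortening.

1.66 mm

Internal axial forces (sectioning from the free end, tension +): N_BC = 37.6 kN, N_AB = 52.8 kN.
A_BC = 139.2 mm².
δ_AB = 52800·378/(2090·111000) = 0.08603 mm
δ_BC = 37600·647/(139.2·111000) = 1.574 mm
δ = Σδ_i = 1.66 mm.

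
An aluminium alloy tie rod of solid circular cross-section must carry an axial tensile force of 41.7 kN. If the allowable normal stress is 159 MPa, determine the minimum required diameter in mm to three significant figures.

Required area A ≥ P/σ_allow = 41700/159 = 262.3 mm².
For a solid circular section, d ≥ √(4A/π) = 18.27 mm.

18.3 mm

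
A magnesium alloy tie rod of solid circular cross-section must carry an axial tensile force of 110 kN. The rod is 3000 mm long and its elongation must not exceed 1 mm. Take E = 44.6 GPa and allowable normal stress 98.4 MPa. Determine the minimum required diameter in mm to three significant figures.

Required area A ≥ P/σ_allow = 110000/98.4 = 1118 mm².
For a solid circular section, d ≥ √(4A/π) = 37.73 mm.
Elongation limit: A ≥ PL/(Eδ_allow) = 110000·3000/(44600·1) = 7399 mm² ⇒ d ≥ 97.06 mm.
The elongation limit governs.

97.1 mm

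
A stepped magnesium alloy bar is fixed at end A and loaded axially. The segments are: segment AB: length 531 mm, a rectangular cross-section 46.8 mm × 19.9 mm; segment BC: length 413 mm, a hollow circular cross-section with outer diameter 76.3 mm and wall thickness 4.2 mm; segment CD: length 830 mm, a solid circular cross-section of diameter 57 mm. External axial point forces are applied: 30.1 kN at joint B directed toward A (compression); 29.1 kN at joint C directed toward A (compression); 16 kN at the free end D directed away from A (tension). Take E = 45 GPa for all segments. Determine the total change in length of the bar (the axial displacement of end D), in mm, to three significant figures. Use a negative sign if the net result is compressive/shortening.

Internal axial forces (sectioning from the free end, tension +): N_CD = 16 kN, N_BC = -13.1 kN, N_AB = -43.2 kN.
A_AB = 931.3 mm².
A_BC = 951.3 mm².
A_CD = 2552 mm².
δ_AB = -43200·531/(931.3·45000) = -0.5474 mm
δ_BC = -13100·413/(951.3·45000) = -0.1264 mm
δ_CD = 16000·830/(2552·45000) = 0.1157 mm
δ = Σδ_i = -0.5581 mm.

-0.558 mm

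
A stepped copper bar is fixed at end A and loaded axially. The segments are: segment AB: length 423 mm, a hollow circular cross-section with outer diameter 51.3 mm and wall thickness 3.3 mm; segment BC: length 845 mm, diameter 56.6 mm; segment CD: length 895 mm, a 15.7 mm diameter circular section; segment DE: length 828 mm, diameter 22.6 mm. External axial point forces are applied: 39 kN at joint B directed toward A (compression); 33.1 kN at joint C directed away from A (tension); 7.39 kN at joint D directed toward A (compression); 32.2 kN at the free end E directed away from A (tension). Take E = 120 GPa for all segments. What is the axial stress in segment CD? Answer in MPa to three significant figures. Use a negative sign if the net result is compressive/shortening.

128 MPa

Internal axial forces (sectioning from the free end, tension +): N_DE = 32.2 kN, N_CD = 24.81 kN, N_BC = 57.91 kN, N_AB = 18.91 kN.
A_CD = 193.6 mm².
σ_CD = N_CD/A_CD = 24810/193.6 = 128.2 MPa.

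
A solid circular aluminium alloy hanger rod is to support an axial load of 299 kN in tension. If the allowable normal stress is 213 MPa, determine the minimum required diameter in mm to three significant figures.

42.3 mm

Required area A ≥ P/σ_allow = 299000/213 = 1404 mm².
For a solid circular section, d ≥ √(4A/π) = 42.28 mm.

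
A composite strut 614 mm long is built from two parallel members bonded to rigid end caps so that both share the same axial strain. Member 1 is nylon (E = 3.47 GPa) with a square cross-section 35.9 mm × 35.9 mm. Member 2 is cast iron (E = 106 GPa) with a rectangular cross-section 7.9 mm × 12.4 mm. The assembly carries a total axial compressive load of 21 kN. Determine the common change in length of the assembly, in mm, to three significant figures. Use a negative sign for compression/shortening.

A_1 = 1289 mm².
A_2 = 97.96 mm².
Equal strain + equilibrium ⇒ each member carries load in proportion to AE: A₁E₁ = 4472000 N, A₂E₂ = 10380000 N, ΣAE = 14860000 N.
δ = PL/ΣAE = -21000·614/14860000 = -0.8679 mm.

-0.868 mm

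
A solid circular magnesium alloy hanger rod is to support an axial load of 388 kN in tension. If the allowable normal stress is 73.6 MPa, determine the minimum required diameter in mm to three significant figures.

81.9 mm

Required area A ≥ P/σ_allow = 388000/73.6 = 5272 mm².
For a solid circular section, d ≥ √(4A/π) = 81.93 mm.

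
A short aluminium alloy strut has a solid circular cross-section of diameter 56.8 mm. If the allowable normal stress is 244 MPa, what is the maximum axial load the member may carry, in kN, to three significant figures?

618 kN

A = 2534 mm².
P_max = σ_allow · A = 244 · 2534 = 618300 N = 618.3 kN.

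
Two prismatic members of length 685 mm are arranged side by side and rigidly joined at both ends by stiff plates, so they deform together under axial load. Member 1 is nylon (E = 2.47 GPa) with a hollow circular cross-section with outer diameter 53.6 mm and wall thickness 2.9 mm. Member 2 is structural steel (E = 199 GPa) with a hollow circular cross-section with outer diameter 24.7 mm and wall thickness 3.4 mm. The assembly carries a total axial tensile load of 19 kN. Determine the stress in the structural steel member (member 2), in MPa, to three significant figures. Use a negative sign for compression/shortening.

A_1 = 461.9 mm².
A_2 = 227.5 mm².
Equal strain + equilibrium ⇒ each member carries load in proportion to AE: A₁E₁ = 1141000 N, A₂E₂ = 45280000 N, ΣAE = 46420000 N.
σ₂ = P·E₂/ΣAE = 19000·199000/46420000 = 81.46 MPa.

81.5 MPa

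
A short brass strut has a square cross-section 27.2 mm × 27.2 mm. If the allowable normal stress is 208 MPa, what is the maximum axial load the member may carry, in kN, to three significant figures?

A = 739.8 mm².
P_max = σ_allow · A = 208 · 739.8 = 153900 N = 153.9 kN.

154 kN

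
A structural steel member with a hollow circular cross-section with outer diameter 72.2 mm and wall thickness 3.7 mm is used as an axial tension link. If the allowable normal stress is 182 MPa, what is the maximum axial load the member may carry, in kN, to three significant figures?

145 kN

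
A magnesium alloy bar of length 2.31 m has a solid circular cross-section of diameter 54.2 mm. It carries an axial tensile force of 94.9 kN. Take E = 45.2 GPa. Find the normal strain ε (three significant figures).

A = 2307 mm².
σ = N/A = 41.13 MPa; ε = σ/E = 41.13/45200 = 9.100e-04.

9.10e-04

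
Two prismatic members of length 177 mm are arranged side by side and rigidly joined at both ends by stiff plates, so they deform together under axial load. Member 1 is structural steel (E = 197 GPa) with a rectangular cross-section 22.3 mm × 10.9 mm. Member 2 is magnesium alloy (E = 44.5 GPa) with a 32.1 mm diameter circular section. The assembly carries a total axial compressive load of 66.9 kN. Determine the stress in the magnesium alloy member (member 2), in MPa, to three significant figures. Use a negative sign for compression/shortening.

A_1 = 243.1 mm².
A_2 = 809.3 mm².
Equal strain + equilibrium ⇒ each member carries load in proportion to AE: A₁E₁ = 47880000 N, A₂E₂ = 36010000 N, ΣAE = 83900000 N.
σ₂ = P·E₂/ΣAE = -66900·44500/83900000 = -35.48 MPa.

-35.5 MPa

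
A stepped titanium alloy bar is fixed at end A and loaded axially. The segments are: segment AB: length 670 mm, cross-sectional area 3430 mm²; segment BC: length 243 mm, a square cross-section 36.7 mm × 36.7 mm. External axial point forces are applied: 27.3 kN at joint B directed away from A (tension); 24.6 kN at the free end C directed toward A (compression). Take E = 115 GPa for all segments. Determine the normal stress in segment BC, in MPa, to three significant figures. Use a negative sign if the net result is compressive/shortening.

Internal axial forces (sectioning from the free end, tension +): N_BC = -24.6 kN, N_AB = 2.7 kN.
A_BC = 1347 mm².
σ_BC = N_BC/A_BC = -24600/1347 = -18.26 MPa.

-18.3 MPa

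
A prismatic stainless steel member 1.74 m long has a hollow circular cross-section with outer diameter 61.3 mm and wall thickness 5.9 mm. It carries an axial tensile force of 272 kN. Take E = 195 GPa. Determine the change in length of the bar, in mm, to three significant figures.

A = 1027 mm².
δ_mech = NL/(AE) = 272000·1740/(1027·195000) = 2.364 mm.

2.36 mm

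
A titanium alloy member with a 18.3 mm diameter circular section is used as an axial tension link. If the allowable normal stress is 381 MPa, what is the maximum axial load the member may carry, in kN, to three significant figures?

A = 263 mm².
P_max = σ_allow · A = 381 · 263 = 100200 N = 100.2 kN.

100 kN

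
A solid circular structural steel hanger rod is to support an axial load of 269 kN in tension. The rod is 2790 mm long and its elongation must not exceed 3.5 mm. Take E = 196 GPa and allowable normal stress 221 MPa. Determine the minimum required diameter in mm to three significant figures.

39.4 mm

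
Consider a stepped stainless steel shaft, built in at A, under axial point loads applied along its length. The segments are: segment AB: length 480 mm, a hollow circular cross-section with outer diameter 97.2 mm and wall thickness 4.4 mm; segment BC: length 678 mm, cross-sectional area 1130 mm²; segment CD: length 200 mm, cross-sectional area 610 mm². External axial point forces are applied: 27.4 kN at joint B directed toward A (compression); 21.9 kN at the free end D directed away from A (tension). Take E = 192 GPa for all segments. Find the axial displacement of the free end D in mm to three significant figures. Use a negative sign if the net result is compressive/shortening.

0.0951 mm

Internal axial forces (sectioning from the free end, tension +): N_CD = 21.9 kN, N_BC = 21.9 kN, N_AB = -5.5 kN.
A_AB = 1283 mm².
δ_AB = -5500·480/(1283·192000) = -0.01072 mm
δ_BC = 21900·678/(1130·192000) = 0.06844 mm
δ_CD = 21900·200/(610·192000) = 0.0374 mm
δ = Σδ_i = 0.09512 mm.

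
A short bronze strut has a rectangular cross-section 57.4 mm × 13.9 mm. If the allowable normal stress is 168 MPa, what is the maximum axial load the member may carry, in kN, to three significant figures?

A = 797.9 mm².
P_max = σ_allow · A = 168 · 797.9 = 134000 N = 134 kN.

134 kN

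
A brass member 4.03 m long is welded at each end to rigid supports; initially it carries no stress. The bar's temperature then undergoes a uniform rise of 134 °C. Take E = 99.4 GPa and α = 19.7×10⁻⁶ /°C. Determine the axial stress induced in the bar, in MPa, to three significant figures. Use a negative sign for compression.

Free thermal expansion αLΔT = 19.7e-6 · 4030 · 134 = 10.64 mm.
The walls impose strain ε = −(10.64)/4030 = -2.6398e-03; σ = Eε = 99400 · -2.6398e-03 = -262.4 MPa.

-262 MPa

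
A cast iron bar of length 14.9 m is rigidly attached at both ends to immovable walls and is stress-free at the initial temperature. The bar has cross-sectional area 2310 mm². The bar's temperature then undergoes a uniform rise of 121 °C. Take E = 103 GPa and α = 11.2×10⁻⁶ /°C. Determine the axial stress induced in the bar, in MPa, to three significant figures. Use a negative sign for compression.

-140 MPa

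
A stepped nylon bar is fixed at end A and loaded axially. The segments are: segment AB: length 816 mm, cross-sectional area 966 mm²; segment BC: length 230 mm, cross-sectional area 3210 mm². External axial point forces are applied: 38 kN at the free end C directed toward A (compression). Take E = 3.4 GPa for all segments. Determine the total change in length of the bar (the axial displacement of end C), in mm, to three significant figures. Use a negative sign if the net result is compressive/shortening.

-10.2 mm

Internal axial forces (sectioning from the free end, tension +): N_BC = -38 kN, N_AB = -38 kN.
δ_AB = -38000·816/(966·3400) = -9.441 mm
δ_BC = -38000·230/(3210·3400) = -0.8008 mm
δ = Σδ_i = -10.24 mm.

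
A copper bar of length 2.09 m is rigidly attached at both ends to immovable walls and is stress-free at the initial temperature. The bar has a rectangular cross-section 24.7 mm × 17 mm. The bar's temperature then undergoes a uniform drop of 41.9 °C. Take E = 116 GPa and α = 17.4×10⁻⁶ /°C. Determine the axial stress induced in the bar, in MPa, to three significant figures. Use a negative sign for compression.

84.6 MPa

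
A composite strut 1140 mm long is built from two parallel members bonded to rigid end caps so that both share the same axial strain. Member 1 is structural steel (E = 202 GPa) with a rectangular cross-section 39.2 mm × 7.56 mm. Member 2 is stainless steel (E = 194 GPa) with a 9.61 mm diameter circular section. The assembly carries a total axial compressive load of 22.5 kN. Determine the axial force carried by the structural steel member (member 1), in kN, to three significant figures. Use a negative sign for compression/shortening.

-18.2 kN

A_1 = 296.4 mm².
A_2 = 72.53 mm².
Equal strain + equilibrium ⇒ each member carries load in proportion to AE: A₁E₁ = 59860000 N, A₂E₂ = 14070000 N, ΣAE = 73930000 N.
F₁ = P·A₁E₁/ΣAE = -22500·59860000/73930000 = -18220 N.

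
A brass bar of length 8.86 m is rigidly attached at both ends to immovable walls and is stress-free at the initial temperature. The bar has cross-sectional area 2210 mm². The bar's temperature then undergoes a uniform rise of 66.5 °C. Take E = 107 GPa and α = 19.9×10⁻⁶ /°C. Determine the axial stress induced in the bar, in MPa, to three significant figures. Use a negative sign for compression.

-142 MPa

Free thermal expansion αLΔT = 19.9e-6 · 8860 · 66.5 = 11.72 mm.
The walls impose strain ε = −(11.72)/8860 = -1.3234e-03; σ = Eε = 107000 · -1.3234e-03 = -141.6 MPa.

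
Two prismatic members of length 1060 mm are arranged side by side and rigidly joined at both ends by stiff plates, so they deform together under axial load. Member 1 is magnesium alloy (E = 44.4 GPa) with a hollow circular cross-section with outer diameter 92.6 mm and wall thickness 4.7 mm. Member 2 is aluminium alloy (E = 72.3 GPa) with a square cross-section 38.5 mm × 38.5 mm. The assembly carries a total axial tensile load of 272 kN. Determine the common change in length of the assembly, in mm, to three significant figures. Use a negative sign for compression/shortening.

A_1 = 1298 mm².
A_2 = 1482 mm².
Equal strain + equilibrium ⇒ each member carries load in proportion to AE: A₁E₁ = 57630000 N, A₂E₂ = 107200000 N, ΣAE = 164800000 N.
δ = PL/ΣAE = 272000·1060/164800000 = 1.75 mm.

1.75 mm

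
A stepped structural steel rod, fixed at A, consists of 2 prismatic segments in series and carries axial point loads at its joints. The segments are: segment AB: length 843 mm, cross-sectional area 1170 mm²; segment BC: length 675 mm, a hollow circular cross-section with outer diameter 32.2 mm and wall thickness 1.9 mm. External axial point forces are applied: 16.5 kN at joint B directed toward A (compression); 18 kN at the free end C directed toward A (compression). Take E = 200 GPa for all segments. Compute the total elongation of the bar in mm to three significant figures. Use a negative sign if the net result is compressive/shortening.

-0.460 mm

Internal axial forces (sectioning from the free end, tension +): N_BC = -18 kN, N_AB = -34.5 kN.
A_BC = 180.9 mm².
δ_AB = -34500·843/(1170·200000) = -0.1243 mm
δ_BC = -18000·675/(180.9·200000) = -0.3359 mm
δ = Σδ_i = -0.4602 mm.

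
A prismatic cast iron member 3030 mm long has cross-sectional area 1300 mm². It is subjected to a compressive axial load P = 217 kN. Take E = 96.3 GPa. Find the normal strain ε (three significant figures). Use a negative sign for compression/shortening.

-0.00173

σ = N/A = -166.9 MPa; ε = σ/E = -166.9/96300 = -1.733e-03.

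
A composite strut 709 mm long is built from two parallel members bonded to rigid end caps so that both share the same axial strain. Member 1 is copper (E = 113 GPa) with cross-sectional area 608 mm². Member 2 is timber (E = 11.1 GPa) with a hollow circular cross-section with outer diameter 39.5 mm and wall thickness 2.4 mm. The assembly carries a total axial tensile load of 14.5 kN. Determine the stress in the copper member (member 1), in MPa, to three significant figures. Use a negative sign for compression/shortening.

22.8 MPa

A_2 = 279.7 mm².
Equal strain + equilibrium ⇒ each member carries load in proportion to AE: A₁E₁ = 68700000 N, A₂E₂ = 3105000 N, ΣAE = 71810000 N.
σ₁ = P·E₁/ΣAE = 14500·113000/71810000 = 22.82 MPa.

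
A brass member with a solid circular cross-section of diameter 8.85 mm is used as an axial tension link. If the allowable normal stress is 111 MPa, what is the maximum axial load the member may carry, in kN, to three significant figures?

A = 61.51 mm².
P_max = σ_allow · A = 111 · 61.51 = 6828 N = 6.828 kN.

6.83 kN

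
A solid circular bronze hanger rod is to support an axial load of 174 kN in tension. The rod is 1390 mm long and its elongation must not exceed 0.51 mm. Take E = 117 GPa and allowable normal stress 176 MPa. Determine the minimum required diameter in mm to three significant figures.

71.8 mm

Required area A ≥ P/σ_allow = 174000/176 = 988.6 mm².
For a solid circular section, d ≥ √(4A/π) = 35.48 mm.
Elongation limit: A ≥ PL/(Eδ_allow) = 174000·1390/(117000·0.51) = 4053 mm² ⇒ d ≥ 71.84 mm.
The elongation limit governs.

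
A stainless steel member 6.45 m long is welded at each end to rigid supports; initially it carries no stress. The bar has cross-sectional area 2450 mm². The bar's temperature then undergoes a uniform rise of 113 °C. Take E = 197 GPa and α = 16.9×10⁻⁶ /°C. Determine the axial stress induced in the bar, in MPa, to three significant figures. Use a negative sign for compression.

-376 MPa

Free thermal expansion αLΔT = 16.9e-6 · 6450 · 113 = 12.32 mm.
The walls impose strain ε = −(12.32)/6450 = -1.9097e-03; σ = Eε = 197000 · -1.9097e-03 = -376.2 MPa.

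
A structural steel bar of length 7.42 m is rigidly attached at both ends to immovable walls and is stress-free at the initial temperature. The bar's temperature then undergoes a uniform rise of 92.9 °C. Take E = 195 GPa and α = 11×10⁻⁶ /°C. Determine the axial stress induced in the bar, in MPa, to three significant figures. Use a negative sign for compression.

-199 MPa

Free thermal expansion αLΔT = 11e-6 · 7420 · 92.9 = 7.582 mm.
The walls impose strain ε = −(7.582)/7420 = -1.0219e-03; σ = Eε = 195000 · -1.0219e-03 = -199.3 MPa.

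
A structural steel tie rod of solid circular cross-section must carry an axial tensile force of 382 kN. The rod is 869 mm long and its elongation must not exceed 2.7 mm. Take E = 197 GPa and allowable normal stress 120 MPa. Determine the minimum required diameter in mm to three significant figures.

Required area A ≥ P/σ_allow = 382000/120 = 3183 mm².
For a solid circular section, d ≥ √(4A/π) = 63.66 mm.
Elongation limit: A ≥ PL/(Eδ_allow) = 382000·869/(197000·2.7) = 624.1 mm² ⇒ d ≥ 28.19 mm.
The stress limit governs.

63.7 mm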